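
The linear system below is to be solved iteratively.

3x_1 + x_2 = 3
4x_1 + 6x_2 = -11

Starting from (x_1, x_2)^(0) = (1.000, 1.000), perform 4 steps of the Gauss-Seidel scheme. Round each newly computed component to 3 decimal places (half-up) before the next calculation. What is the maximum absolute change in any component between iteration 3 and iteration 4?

Iteration 1:
  x_1 = (3 - (1)·1.000) / (3) = 0.667
  x_2 = (-11 - (4)·0.667) / (6) = -2.278
Iteration 2:
  x_1 = (3 - (1)·-2.278) / (3) = 1.759
  x_2 = (-11 - (4)·1.759) / (6) = -3.006
Iteration 3:
  x_1 = (3 - (1)·-3.006) / (3) = 2.002
  x_2 = (-11 - (4)·2.002) / (6) = -3.168
Iteration 4:
  x_1 = (3 - (1)·-3.168) / (3) = 2.056
  x_2 = (-11 - (4)·2.056) / (6) = -3.204
Change: (0.054, -0.036) → max |·| = 0.054

0.054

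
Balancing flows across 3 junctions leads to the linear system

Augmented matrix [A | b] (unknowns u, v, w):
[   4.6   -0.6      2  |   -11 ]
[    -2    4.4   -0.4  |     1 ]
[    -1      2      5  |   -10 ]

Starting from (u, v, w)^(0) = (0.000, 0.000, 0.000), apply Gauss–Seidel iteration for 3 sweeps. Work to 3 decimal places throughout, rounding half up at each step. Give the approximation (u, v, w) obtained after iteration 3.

(-1.593, -0.682, -2.046)

Iteration 1:
  u = (-11 - (-0.6)·0.000 - (2)·0.000) / (4.6) = -2.391
  v = (1 - (-2)·-2.391 - (-0.4)·0.000) / (4.4) = -0.860
  w = (-10 - (-1)·-2.391 - (2)·-0.860) / (5) = -2.134
Iteration 2:
  u = (-11 - (-0.6)·-0.860 - (2)·-2.134) / (4.6) = -1.576
  v = (1 - (-2)·-1.576 - (-0.4)·-2.134) / (4.4) = -0.683
  w = (-10 - (-1)·-1.576 - (2)·-0.683) / (5) = -2.042
Iteration 3:
  u = (-11 - (-0.6)·-0.683 - (2)·-2.042) / (4.6) = -1.593
  v = (1 - (-2)·-1.593 - (-0.4)·-2.042) / (4.4) = -0.682
  w = (-10 - (-1)·-1.593 - (2)·-0.682) / (5) = -2.046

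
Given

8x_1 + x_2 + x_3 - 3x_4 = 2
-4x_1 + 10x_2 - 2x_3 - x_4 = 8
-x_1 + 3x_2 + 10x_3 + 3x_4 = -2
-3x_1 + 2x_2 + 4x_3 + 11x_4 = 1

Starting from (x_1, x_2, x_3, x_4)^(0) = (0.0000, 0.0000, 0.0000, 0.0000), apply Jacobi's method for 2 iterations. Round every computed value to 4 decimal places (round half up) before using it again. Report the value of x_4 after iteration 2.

0.0864

Iteration 1:
  x_1 = (2 - (1)·0.0000 - (1)·0.0000 - (-3)·0.0000) / (8) = 0.2500
  x_2 = (8 - (-4)·0.0000 - (-2)·0.0000 - (-1)·0.0000) / (10) = 0.8000
  x_3 = (-2 - (-1)·0.0000 - (3)·0.0000 - (3)·0.0000) / (10) = -0.2000
  x_4 = (1 - (-3)·0.0000 - (2)·0.0000 - (4)·0.0000) / (11) = 0.0909
Iteration 2:
  x_1 = (2 - (1)·0.8000 - (1)·-0.2000 - (-3)·0.0909) / (8) = 0.2091
  x_2 = (8 - (-4)·0.2500 - (-2)·-0.2000 - (-1)·0.0909) / (10) = 0.8691
  x_3 = (-2 - (-1)·0.2500 - (3)·0.8000 - (3)·0.0909) / (10) = -0.4423
  x_4 = (1 - (-3)·0.2500 - (2)·0.8000 - (4)·-0.2000) / (11) = 0.0864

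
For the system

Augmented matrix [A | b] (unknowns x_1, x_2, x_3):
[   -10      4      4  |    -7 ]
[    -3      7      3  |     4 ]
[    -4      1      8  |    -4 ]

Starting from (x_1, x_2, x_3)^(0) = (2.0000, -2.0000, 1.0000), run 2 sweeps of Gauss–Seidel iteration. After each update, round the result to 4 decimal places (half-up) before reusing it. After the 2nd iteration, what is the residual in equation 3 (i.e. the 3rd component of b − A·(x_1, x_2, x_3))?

Iteration 1:
  x_1 = (-7 - (4)·-2.0000 - (4)·1.0000) / (-10) = 0.3000
  x_2 = (4 - (-3)·0.3000 - (3)·1.0000) / (7) = 0.2714
  x_3 = (-4 - (-4)·0.3000 - (1)·0.2714) / (8) = -0.3839
Iteration 2:
  x_1 = (-7 - (4)·0.2714 - (4)·-0.3839) / (-10) = 0.6550
  x_2 = (4 - (-3)·0.6550 - (3)·-0.3839) / (7) = 1.0167
  x_3 = (-4 - (-4)·0.6550 - (1)·1.0167) / (8) = -0.2996
Residual b − A·x = (-3.3184, -0.2531, 0.0001)

0.0001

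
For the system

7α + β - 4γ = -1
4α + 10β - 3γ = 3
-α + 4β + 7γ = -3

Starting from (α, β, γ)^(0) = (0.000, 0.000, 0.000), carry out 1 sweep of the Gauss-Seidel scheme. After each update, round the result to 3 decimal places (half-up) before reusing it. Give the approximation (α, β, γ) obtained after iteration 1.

Iteration 1:
  α = (-1 - (1)·0.000 - (-4)·0.000) / (7) = -0.143
  β = (3 - (4)·-0.143 - (-3)·0.000) / (10) = 0.357
  γ = (-3 - (-1)·-0.143 - (4)·0.357) / (7) = -0.653

(-0.143, 0.357, -0.653)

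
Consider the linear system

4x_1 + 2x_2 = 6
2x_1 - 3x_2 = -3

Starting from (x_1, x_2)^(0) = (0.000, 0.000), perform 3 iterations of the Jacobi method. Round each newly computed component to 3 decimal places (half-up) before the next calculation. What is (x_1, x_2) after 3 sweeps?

(0.500, 1.667)

Iteration 1:
  x_1 = (6 - (2)·0.000) / (4) = 1.500
  x_2 = (-3 - (2)·0.000) / (-3) = 1.000
Iteration 2:
  x_1 = (6 - (2)·1.000) / (4) = 1.000
  x_2 = (-3 - (2)·1.500) / (-3) = 2.000
Iteration 3:
  x_1 = (6 - (2)·2.000) / (4) = 0.500
  x_2 = (-3 - (2)·1.000) / (-3) = 1.667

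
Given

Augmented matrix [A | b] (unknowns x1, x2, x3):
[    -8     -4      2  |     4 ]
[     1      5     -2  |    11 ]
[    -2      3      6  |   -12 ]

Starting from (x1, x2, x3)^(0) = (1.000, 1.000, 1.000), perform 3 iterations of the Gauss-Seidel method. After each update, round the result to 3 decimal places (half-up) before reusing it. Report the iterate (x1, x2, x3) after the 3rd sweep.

(-2.048, 1.178, -3.272)

Iteration 1:
  x1 = (4 - (-4)·1.000 - (2)·1.000) / (-8) = -0.750
  x2 = (11 - (1)·-0.750 - (-2)·1.000) / (5) = 2.750
  x3 = (-12 - (-2)·-0.750 - (3)·2.750) / (6) = -3.625
Iteration 2:
  x1 = (4 - (-4)·2.750 - (2)·-3.625) / (-8) = -2.781
  x2 = (11 - (1)·-2.781 - (-2)·-3.625) / (5) = 1.306
  x3 = (-12 - (-2)·-2.781 - (3)·1.306) / (6) = -3.580
Iteration 3:
  x1 = (4 - (-4)·1.306 - (2)·-3.580) / (-8) = -2.048
  x2 = (11 - (1)·-2.048 - (-2)·-3.580) / (5) = 1.178
  x3 = (-12 - (-2)·-2.048 - (3)·1.178) / (6) = -3.272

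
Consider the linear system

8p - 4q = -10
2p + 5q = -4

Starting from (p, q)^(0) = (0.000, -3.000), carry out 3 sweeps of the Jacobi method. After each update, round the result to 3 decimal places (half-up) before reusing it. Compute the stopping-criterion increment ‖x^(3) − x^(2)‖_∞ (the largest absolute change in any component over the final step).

Iteration 1:
  p = (-10 - (-4)·-3.000) / (8) = -2.750
  q = (-4 - (2)·0.000) / (5) = -0.800
Iteration 2:
  p = (-10 - (-4)·-0.800) / (8) = -1.650
  q = (-4 - (2)·-2.750) / (5) = 0.300
Iteration 3:
  p = (-10 - (-4)·0.300) / (8) = -1.100
  q = (-4 - (2)·-1.650) / (5) = -0.140
Change: (0.550, -0.440) → max |·| = 0.550

0.550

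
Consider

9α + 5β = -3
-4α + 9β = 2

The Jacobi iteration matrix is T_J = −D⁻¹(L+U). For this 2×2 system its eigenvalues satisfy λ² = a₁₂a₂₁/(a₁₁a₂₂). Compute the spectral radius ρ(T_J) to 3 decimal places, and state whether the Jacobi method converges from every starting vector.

0.497

a₁₂a₂₁/(a₁₁a₂₂) = (5)·(-4) / ((9)·(9)) = -0.246914
ρ = √|-0.246914| = √0.246914 = 0.497
ρ < 1, so Jacobi converges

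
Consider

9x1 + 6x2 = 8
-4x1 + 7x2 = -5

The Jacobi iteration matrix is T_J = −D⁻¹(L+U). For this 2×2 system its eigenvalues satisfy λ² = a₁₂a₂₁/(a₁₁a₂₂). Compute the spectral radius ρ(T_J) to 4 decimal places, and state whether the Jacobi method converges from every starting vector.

0.6172

a₁₂a₂₁/(a₁₁a₂₂) = (6)·(-4) / ((9)·(7)) = -0.380952
ρ = √|-0.380952| = √0.380952 = 0.6172
ρ < 1, so Jacobi converges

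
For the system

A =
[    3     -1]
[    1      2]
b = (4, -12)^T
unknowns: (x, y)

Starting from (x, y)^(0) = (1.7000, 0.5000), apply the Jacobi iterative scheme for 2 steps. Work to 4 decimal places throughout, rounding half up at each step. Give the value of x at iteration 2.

Iteration 1:
  x = (4 - (-1)·0.5000) / (3) = 1.5000
  y = (-12 - (1)·1.7000) / (2) = -6.8500
Iteration 2:
  x = (4 - (-1)·-6.8500) / (3) = -0.9500
  y = (-12 - (1)·1.5000) / (2) = -6.7500

-0.9500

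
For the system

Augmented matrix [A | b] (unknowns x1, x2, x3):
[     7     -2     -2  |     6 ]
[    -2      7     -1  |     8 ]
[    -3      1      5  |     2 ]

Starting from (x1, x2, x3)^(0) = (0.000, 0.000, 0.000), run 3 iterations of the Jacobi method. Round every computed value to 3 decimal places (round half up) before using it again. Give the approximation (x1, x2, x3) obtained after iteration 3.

(1.466, 1.612, 0.890)

Iteration 1:
  x1 = (6 - (-2)·0.000 - (-2)·0.000) / (7) = 0.857
  x2 = (8 - (-2)·0.000 - (-1)·0.000) / (7) = 1.143
  x3 = (2 - (-3)·0.000 - (1)·0.000) / (5) = 0.400
Iteration 2:
  x1 = (6 - (-2)·1.143 - (-2)·0.400) / (7) = 1.298
  x2 = (8 - (-2)·0.857 - (-1)·0.400) / (7) = 1.445
  x3 = (2 - (-3)·0.857 - (1)·1.143) / (5) = 0.686
Iteration 3:
  x1 = (6 - (-2)·1.445 - (-2)·0.686) / (7) = 1.466
  x2 = (8 - (-2)·1.298 - (-1)·0.686) / (7) = 1.612
  x3 = (2 - (-3)·1.298 - (1)·1.445) / (5) = 0.890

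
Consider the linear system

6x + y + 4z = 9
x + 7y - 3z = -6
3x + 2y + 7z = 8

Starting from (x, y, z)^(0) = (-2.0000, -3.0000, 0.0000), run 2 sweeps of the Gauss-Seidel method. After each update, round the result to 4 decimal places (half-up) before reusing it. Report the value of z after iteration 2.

0.8156

Iteration 1:
  x = (9 - (1)·-3.0000 - (4)·0.0000) / (6) = 2.0000
  y = (-6 - (1)·2.0000 - (-3)·0.0000) / (7) = -1.1429
  z = (8 - (3)·2.0000 - (2)·-1.1429) / (7) = 0.6123
Iteration 2:
  x = (9 - (1)·-1.1429 - (4)·0.6123) / (6) = 1.2823
  y = (-6 - (1)·1.2823 - (-3)·0.6123) / (7) = -0.7779
  z = (8 - (3)·1.2823 - (2)·-0.7779) / (7) = 0.8156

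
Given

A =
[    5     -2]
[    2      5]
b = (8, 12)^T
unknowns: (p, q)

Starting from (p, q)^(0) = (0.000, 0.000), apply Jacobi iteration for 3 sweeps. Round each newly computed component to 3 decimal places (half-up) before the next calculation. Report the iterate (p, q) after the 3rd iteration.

Iteration 1:
  p = (8 - (-2)·0.000) / (5) = 1.600
  q = (12 - (2)·0.000) / (5) = 2.400
Iteration 2:
  p = (8 - (-2)·2.400) / (5) = 2.560
  q = (12 - (2)·1.600) / (5) = 1.760
Iteration 3:
  p = (8 - (-2)·1.760) / (5) = 2.304
  q = (12 - (2)·2.560) / (5) = 1.376

(2.304, 1.376)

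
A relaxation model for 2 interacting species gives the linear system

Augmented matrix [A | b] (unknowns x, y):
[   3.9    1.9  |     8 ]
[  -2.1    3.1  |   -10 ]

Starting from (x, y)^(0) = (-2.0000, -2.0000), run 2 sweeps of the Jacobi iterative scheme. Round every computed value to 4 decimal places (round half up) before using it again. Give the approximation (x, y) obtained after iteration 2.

Iteration 1:
  x = (8 - (1.9)·-2.0000) / (3.9) = 3.0256
  y = (-10 - (-2.1)·-2.0000) / (3.1) = -4.5806
Iteration 2:
  x = (8 - (1.9)·-4.5806) / (3.9) = 4.2829
  y = (-10 - (-2.1)·3.0256) / (3.1) = -1.1762

(4.2829, -1.1762)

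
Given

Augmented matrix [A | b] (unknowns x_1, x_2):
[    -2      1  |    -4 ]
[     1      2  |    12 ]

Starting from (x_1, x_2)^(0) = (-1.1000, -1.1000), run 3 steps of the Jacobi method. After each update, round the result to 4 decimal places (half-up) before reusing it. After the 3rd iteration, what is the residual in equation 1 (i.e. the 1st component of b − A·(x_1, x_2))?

Iteration 1:
  x_1 = (-4 - (1)·-1.1000) / (-2) = 1.4500
  x_2 = (12 - (1)·-1.1000) / (2) = 6.5500
Iteration 2:
  x_1 = (-4 - (1)·6.5500) / (-2) = 5.2750
  x_2 = (12 - (1)·1.4500) / (2) = 5.2750
Iteration 3:
  x_1 = (-4 - (1)·5.2750) / (-2) = 4.6375
  x_2 = (12 - (1)·5.2750) / (2) = 3.3625
Residual b − A·x = (1.9125, 0.6375)

1.9125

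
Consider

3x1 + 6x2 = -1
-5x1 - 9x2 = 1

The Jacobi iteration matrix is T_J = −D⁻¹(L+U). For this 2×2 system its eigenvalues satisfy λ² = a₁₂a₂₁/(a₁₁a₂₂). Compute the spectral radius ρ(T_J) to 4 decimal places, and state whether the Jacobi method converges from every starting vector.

1.0541

a₁₂a₂₁/(a₁₁a₂₂) = (6)·(-5) / ((3)·(-9)) = 1.111111
ρ = √|1.111111| = √1.111111 = 1.0541
ρ > 1, so Jacobi diverges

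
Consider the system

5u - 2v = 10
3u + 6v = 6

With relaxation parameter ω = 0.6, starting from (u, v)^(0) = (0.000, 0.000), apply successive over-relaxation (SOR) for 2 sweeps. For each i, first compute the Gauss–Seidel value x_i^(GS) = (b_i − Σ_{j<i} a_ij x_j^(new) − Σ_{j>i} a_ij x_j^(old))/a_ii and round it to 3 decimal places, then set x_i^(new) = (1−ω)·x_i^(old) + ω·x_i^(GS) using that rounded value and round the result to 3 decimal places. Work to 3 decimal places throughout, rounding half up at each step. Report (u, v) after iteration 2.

(1.738, 0.175)

Iteration 1:
  u: GS value = (10 - (-2)·0.000) / (5) = 2.000;  u ← (1−ω)·0.000 + ω·2.000 = 1.200
  v: GS value = (6 - (3)·1.200) / (6) = 0.400;  v ← (1−ω)·0.000 + ω·0.400 = 0.240
Iteration 2:
  u: GS value = (10 - (-2)·0.240) / (5) = 2.096;  u ← (1−ω)·1.200 + ω·2.096 = 1.738
  v: GS value = (6 - (3)·1.738) / (6) = 0.131;  v ← (1−ω)·0.240 + ω·0.131 = 0.175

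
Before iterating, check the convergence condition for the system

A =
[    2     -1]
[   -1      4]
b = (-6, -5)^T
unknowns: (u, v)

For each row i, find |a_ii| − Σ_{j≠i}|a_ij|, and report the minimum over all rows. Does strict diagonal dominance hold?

1

row 1: |2| − (1) = 1
row 2: |4| − (1) = 3
minimum over rows = 1 → strictly diagonally dominant (convergence guaranteed)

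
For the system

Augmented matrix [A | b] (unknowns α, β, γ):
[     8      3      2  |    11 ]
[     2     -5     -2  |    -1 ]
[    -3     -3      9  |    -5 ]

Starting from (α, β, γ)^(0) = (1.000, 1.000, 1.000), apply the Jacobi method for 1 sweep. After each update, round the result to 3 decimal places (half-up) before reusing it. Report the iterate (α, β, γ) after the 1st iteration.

Iteration 1:
  α = (11 - (3)·1.000 - (2)·1.000) / (8) = 0.750
  β = (-1 - (2)·1.000 - (-2)·1.000) / (-5) = 0.200
  γ = (-5 - (-3)·1.000 - (-3)·1.000) / (9) = 0.111

(0.750, 0.200, 0.111)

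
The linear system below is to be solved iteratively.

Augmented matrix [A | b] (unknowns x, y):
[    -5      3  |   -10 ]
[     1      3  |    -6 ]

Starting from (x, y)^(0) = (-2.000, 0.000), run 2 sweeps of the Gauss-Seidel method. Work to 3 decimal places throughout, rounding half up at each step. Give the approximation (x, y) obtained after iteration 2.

(0.400, -2.133)

Iteration 1:
  x = (-10 - (3)·0.000) / (-5) = 2.000
  y = (-6 - (1)·2.000) / (3) = -2.667
Iteration 2:
  x = (-10 - (3)·-2.667) / (-5) = 0.400
  y = (-6 - (1)·0.400) / (3) = -2.133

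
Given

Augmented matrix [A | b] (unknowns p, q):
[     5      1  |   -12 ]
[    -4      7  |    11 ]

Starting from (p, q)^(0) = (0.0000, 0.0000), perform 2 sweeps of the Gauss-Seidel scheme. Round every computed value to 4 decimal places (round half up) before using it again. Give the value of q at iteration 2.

Iteration 1:
  p = (-12 - (1)·0.0000) / (5) = -2.4000
  q = (11 - (-4)·-2.4000) / (7) = 0.2000
Iteration 2:
  p = (-12 - (1)·0.2000) / (5) = -2.4400
  q = (11 - (-4)·-2.4400) / (7) = 0.1771

0.1771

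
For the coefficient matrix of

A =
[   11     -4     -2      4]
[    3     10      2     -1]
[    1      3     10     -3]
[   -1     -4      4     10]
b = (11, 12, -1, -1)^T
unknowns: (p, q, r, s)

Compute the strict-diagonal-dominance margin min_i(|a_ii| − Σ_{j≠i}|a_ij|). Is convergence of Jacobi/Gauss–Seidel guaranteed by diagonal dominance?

row 1: |11| − (4+2+4) = 1
row 2: |10| − (3+2+1) = 4
row 3: |10| − (1+3+3) = 3
row 4: |10| − (1+4+4) = 1
minimum over rows = 1 → strictly diagonally dominant (convergence guaranteed)

1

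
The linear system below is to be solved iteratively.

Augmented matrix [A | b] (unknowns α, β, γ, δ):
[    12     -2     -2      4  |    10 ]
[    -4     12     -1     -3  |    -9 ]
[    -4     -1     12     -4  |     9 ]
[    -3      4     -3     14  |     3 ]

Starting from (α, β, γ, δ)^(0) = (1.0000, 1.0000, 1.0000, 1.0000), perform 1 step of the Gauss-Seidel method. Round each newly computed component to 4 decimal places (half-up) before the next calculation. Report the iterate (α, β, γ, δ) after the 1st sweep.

(0.8333, -0.1389, 1.3495, 0.7217)

Iteration 1:
  α = (10 - (-2)·1.0000 - (-2)·1.0000 - (4)·1.0000) / (12) = 0.8333
  β = (-9 - (-4)·0.8333 - (-1)·1.0000 - (-3)·1.0000) / (12) = -0.1389
  γ = (9 - (-4)·0.8333 - (-1)·-0.1389 - (-4)·1.0000) / (12) = 1.3495
  δ = (3 - (-3)·0.8333 - (4)·-0.1389 - (-3)·1.3495) / (14) = 0.7217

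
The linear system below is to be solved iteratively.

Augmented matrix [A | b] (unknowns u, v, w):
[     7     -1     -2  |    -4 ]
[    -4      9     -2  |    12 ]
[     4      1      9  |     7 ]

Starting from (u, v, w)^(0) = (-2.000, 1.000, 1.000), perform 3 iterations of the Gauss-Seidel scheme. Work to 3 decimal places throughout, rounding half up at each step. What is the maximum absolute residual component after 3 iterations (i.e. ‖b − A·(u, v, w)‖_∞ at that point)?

Iteration 1:
  u = (-4 - (-1)·1.000 - (-2)·1.000) / (7) = -0.143
  v = (12 - (-4)·-0.143 - (-2)·1.000) / (9) = 1.492
  w = (7 - (4)·-0.143 - (1)·1.492) / (9) = 0.676
Iteration 2:
  u = (-4 - (-1)·1.492 - (-2)·0.676) / (7) = -0.165
  v = (12 - (-4)·-0.165 - (-2)·0.676) / (9) = 1.410
  w = (7 - (4)·-0.165 - (1)·1.410) / (9) = 0.694
Iteration 3:
  u = (-4 - (-1)·1.410 - (-2)·0.694) / (7) = -0.172
  v = (12 - (-4)·-0.172 - (-2)·0.694) / (9) = 1.411
  w = (7 - (4)·-0.172 - (1)·1.411) / (9) = 0.697
Residual b − A·x = (0.009, 0.007, 0.004); ∞-norm = 0.009

0.009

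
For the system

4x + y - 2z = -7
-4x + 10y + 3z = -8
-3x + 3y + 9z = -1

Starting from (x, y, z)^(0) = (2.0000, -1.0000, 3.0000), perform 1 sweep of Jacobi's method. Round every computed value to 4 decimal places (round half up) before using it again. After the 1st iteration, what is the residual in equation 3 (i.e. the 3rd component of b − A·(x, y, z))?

-6.3001

Iteration 1:
  x = (-7 - (1)·-1.0000 - (-2)·3.0000) / (4) = 0.0000
  y = (-8 - (-4)·2.0000 - (3)·3.0000) / (10) = -0.9000
  z = (-1 - (-3)·2.0000 - (3)·-1.0000) / (9) = 0.8889
Residual b − A·x = (-4.3222, -1.6667, -6.3001)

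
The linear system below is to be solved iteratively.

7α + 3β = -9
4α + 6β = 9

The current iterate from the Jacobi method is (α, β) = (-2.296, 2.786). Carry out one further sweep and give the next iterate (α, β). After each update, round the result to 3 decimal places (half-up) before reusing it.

(-2.480, 3.031)

One sweep:
  α = (-9 - (3)·2.786) / (7) = -2.480
  β = (9 - (4)·-2.296) / (6) = 3.031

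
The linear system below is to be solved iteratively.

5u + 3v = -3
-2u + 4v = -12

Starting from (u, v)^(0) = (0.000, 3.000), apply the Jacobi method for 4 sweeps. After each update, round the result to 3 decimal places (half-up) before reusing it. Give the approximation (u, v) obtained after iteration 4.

(0.840, -2.040)

Iteration 1:
  u = (-3 - (3)·3.000) / (5) = -2.400
  v = (-12 - (-2)·0.000) / (4) = -3.000
Iteration 2:
  u = (-3 - (3)·-3.000) / (5) = 1.200
  v = (-12 - (-2)·-2.400) / (4) = -4.200
Iteration 3:
  u = (-3 - (3)·-4.200) / (5) = 1.920
  v = (-12 - (-2)·1.200) / (4) = -2.400
Iteration 4:
  u = (-3 - (3)·-2.400) / (5) = 0.840
  v = (-12 - (-2)·1.920) / (4) = -2.040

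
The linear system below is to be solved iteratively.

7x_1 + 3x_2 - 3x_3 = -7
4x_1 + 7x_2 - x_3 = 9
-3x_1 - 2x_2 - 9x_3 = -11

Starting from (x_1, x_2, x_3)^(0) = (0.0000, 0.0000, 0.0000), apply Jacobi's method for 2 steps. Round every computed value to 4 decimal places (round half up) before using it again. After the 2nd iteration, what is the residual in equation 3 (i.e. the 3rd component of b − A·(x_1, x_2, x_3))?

1.4100

Iteration 1:
  x_1 = (-7 - (3)·0.0000 - (-3)·0.0000) / (7) = -1.0000
  x_2 = (9 - (4)·0.0000 - (-1)·0.0000) / (7) = 1.2857
  x_3 = (-11 - (-3)·0.0000 - (-2)·0.0000) / (-9) = 1.2222
Iteration 2:
  x_1 = (-7 - (3)·1.2857 - (-3)·1.2222) / (7) = -1.0272
  x_2 = (9 - (4)·-1.0000 - (-1)·1.2222) / (7) = 2.0317
  x_3 = (-11 - (-3)·-1.0000 - (-2)·1.2857) / (-9) = 1.2698
Residual b − A·x = (-2.0953, 0.1567, 1.4100)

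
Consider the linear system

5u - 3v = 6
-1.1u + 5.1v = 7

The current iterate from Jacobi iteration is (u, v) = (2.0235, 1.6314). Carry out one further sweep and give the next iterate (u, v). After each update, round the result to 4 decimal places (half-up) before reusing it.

One sweep:
  u = (6 - (-3)·1.6314) / (5) = 2.1788
  v = (7 - (-1.1)·2.0235) / (5.1) = 1.8090

(2.1788, 1.8090)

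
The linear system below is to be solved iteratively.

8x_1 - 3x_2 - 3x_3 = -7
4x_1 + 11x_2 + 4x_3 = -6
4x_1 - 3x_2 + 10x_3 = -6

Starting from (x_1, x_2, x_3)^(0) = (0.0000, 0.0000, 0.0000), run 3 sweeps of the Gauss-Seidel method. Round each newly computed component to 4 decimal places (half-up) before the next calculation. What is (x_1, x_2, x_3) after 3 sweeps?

(-0.9562, -0.1325, -0.2573)

Iteration 1:
  x_1 = (-7 - (-3)·0.0000 - (-3)·0.0000) / (8) = -0.8750
  x_2 = (-6 - (4)·-0.8750 - (4)·0.0000) / (11) = -0.2273
  x_3 = (-6 - (4)·-0.8750 - (-3)·-0.2273) / (10) = -0.3182
Iteration 2:
  x_1 = (-7 - (-3)·-0.2273 - (-3)·-0.3182) / (8) = -1.0796
  x_2 = (-6 - (4)·-1.0796 - (4)·-0.3182) / (11) = -0.0372
  x_3 = (-6 - (4)·-1.0796 - (-3)·-0.0372) / (10) = -0.1793
Iteration 3:
  x_1 = (-7 - (-3)·-0.0372 - (-3)·-0.1793) / (8) = -0.9562
  x_2 = (-6 - (4)·-0.9562 - (4)·-0.1793) / (11) = -0.1325
  x_3 = (-6 - (4)·-0.9562 - (-3)·-0.1325) / (10) = -0.2573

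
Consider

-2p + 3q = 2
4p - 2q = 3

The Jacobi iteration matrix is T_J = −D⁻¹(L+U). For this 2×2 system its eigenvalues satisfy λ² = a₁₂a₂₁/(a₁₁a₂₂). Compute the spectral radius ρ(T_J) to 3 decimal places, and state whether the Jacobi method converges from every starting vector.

a₁₂a₂₁/(a₁₁a₂₂) = (3)·(4) / ((-2)·(-2)) = 3.000000
ρ = √|3.000000| = √3.000000 = 1.732
ρ > 1, so Jacobi diverges

1.732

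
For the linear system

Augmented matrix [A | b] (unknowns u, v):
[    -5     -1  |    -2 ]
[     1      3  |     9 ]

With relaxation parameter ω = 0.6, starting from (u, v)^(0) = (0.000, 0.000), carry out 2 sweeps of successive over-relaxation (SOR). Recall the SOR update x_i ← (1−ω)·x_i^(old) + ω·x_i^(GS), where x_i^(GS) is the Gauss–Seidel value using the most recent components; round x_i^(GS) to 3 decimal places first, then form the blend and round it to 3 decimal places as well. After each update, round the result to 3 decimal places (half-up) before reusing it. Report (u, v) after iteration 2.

(0.126, 2.476)

Iteration 1:
  u: GS value = (-2 - (-1)·0.000) / (-5) = 0.400;  u ← (1−ω)·0.000 + ω·0.400 = 0.240
  v: GS value = (9 - (1)·0.240) / (3) = 2.920;  v ← (1−ω)·0.000 + ω·2.920 = 1.752
Iteration 2:
  u: GS value = (-2 - (-1)·1.752) / (-5) = 0.050;  u ← (1−ω)·0.240 + ω·0.050 = 0.126
  v: GS value = (9 - (1)·0.126) / (3) = 2.958;  v ← (1−ω)·1.752 + ω·2.958 = 2.476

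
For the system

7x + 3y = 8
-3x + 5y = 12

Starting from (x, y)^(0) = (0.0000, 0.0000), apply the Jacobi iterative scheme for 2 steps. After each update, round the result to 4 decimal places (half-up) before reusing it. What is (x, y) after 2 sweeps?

(0.1143, 3.0857)

Iteration 1:
  x = (8 - (3)·0.0000) / (7) = 1.1429
  y = (12 - (-3)·0.0000) / (5) = 2.4000
Iteration 2:
  x = (8 - (3)·2.4000) / (7) = 0.1143
  y = (12 - (-3)·1.1429) / (5) = 3.0857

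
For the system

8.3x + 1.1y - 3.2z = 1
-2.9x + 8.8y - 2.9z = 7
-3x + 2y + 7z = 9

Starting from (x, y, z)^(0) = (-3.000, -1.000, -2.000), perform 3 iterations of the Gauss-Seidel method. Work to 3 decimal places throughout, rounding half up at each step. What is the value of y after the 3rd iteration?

1.297

Iteration 1:
  x = (1 - (1.1)·-1.000 - (-3.2)·-2.000) / (8.3) = -0.518
  y = (7 - (-2.9)·-0.518 - (-2.9)·-2.000) / (8.8) = -0.034
  z = (9 - (-3)·-0.518 - (2)·-0.034) / (7) = 1.073
Iteration 2:
  x = (1 - (1.1)·-0.034 - (-3.2)·1.073) / (8.3) = 0.539
  y = (7 - (-2.9)·0.539 - (-2.9)·1.073) / (8.8) = 1.327
  z = (9 - (-3)·0.539 - (2)·1.327) / (7) = 1.138
Iteration 3:
  x = (1 - (1.1)·1.327 - (-3.2)·1.138) / (8.3) = 0.383
  y = (7 - (-2.9)·0.383 - (-2.9)·1.138) / (8.8) = 1.297
  z = (9 - (-3)·0.383 - (2)·1.297) / (7) = 1.079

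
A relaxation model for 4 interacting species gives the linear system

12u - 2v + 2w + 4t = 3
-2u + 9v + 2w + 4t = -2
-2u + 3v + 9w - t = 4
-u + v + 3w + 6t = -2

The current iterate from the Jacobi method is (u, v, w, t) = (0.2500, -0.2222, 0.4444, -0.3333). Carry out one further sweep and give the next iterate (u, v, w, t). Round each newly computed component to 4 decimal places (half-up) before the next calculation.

(0.2500, -0.1173, 0.5370, -0.4768)

One sweep:
  u = (3 - (-2)·-0.2222 - (2)·0.4444 - (4)·-0.3333) / (12) = 0.2500
  v = (-2 - (-2)·0.2500 - (2)·0.4444 - (4)·-0.3333) / (9) = -0.1173
  w = (4 - (-2)·0.2500 - (3)·-0.2222 - (-1)·-0.3333) / (9) = 0.5370
  t = (-2 - (-1)·0.2500 - (1)·-0.2222 - (3)·0.4444) / (6) = -0.4768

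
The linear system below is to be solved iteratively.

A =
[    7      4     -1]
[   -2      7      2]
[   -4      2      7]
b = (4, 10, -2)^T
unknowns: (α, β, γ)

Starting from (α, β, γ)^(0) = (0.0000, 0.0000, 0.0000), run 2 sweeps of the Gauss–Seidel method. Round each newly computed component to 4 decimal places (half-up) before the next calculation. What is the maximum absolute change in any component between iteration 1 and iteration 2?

0.9687

Iteration 1:
  α = (4 - (4)·0.0000 - (-1)·0.0000) / (7) = 0.5714
  β = (10 - (-2)·0.5714 - (2)·0.0000) / (7) = 1.5918
  γ = (-2 - (-4)·0.5714 - (2)·1.5918) / (7) = -0.4140
Iteration 2:
  α = (4 - (4)·1.5918 - (-1)·-0.4140) / (7) = -0.3973
  β = (10 - (-2)·-0.3973 - (2)·-0.4140) / (7) = 1.4333
  γ = (-2 - (-4)·-0.3973 - (2)·1.4333) / (7) = -0.9223
Change: (-0.9687, -0.1585, -0.5083) → max |·| = 0.9687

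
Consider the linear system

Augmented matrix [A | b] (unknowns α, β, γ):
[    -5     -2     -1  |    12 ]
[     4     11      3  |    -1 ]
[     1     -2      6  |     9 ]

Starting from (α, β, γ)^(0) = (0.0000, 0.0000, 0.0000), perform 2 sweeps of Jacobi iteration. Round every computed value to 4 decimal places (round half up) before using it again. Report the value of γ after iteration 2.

1.8697

Iteration 1:
  α = (12 - (-2)·0.0000 - (-1)·0.0000) / (-5) = -2.4000
  β = (-1 - (4)·0.0000 - (3)·0.0000) / (11) = -0.0909
  γ = (9 - (1)·0.0000 - (-2)·0.0000) / (6) = 1.5000
Iteration 2:
  α = (12 - (-2)·-0.0909 - (-1)·1.5000) / (-5) = -2.6636
  β = (-1 - (4)·-2.4000 - (3)·1.5000) / (11) = 0.3727
  γ = (9 - (1)·-2.4000 - (-2)·-0.0909) / (6) = 1.8697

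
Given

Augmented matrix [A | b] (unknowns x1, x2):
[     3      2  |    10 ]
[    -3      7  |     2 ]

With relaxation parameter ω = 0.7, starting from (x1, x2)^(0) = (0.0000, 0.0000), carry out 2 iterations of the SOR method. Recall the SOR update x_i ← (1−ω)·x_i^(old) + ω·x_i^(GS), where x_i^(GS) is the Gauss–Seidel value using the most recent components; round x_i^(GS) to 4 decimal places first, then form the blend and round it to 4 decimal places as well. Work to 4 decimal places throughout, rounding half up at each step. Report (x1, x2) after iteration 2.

Iteration 1:
  x1: GS value = (10 - (2)·0.0000) / (3) = 3.3333;  x1 ← (1−ω)·0.0000 + ω·3.3333 = 2.3333
  x2: GS value = (2 - (-3)·2.3333) / (7) = 1.2857;  x2 ← (1−ω)·0.0000 + ω·1.2857 = 0.9000
Iteration 2:
  x1: GS value = (10 - (2)·0.9000) / (3) = 2.7333;  x1 ← (1−ω)·2.3333 + ω·2.7333 = 2.6133
  x2: GS value = (2 - (-3)·2.6133) / (7) = 1.4057;  x2 ← (1−ω)·0.9000 + ω·1.4057 = 1.2540

(2.6133, 1.2540)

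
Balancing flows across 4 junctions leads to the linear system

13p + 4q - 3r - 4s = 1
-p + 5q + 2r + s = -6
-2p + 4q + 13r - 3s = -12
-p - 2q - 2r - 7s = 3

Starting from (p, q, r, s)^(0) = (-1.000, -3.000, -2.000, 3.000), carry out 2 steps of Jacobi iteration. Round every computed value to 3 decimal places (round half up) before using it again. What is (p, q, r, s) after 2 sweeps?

Iteration 1:
  p = (1 - (4)·-3.000 - (-3)·-2.000 - (-4)·3.000) / (13) = 1.462
  q = (-6 - (-1)·-1.000 - (2)·-2.000 - (1)·3.000) / (5) = -1.200
  r = (-12 - (-2)·-1.000 - (4)·-3.000 - (-3)·3.000) / (13) = 0.538
  s = (3 - (-1)·-1.000 - (-2)·-3.000 - (-2)·-2.000) / (-7) = 1.143
Iteration 2:
  p = (1 - (4)·-1.200 - (-3)·0.538 - (-4)·1.143) / (13) = 0.922
  q = (-6 - (-1)·1.462 - (2)·0.538 - (1)·1.143) / (5) = -1.351
  r = (-12 - (-2)·1.462 - (4)·-1.200 - (-3)·1.143) / (13) = -0.065
  s = (3 - (-1)·1.462 - (-2)·-1.200 - (-2)·0.538) / (-7) = -0.448

(0.922, -1.351, -0.065, -0.448)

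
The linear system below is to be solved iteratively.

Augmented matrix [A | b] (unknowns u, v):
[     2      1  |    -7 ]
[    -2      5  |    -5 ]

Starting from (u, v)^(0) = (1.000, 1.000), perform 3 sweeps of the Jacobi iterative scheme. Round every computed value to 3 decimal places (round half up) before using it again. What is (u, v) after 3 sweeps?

Iteration 1:
  u = (-7 - (1)·1.000) / (2) = -4.000
  v = (-5 - (-2)·1.000) / (5) = -0.600
Iteration 2:
  u = (-7 - (1)·-0.600) / (2) = -3.200
  v = (-5 - (-2)·-4.000) / (5) = -2.600
Iteration 3:
  u = (-7 - (1)·-2.600) / (2) = -2.200
  v = (-5 - (-2)·-3.200) / (5) = -2.280

(-2.200, -2.280)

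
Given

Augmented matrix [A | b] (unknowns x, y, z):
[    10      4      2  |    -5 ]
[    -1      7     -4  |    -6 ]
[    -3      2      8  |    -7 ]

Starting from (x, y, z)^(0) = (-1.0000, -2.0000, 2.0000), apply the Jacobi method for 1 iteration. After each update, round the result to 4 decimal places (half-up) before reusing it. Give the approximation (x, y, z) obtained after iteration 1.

Iteration 1:
  x = (-5 - (4)·-2.0000 - (2)·2.0000) / (10) = -0.1000
  y = (-6 - (-1)·-1.0000 - (-4)·2.0000) / (7) = 0.1429
  z = (-7 - (-3)·-1.0000 - (2)·-2.0000) / (8) = -0.7500

(-0.1000, 0.1429, -0.7500)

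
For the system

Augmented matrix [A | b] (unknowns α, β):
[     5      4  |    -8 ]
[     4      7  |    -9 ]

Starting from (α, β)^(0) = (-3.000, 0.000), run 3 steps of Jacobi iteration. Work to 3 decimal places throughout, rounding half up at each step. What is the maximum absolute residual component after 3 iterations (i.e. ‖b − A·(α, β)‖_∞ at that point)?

2.563

Iteration 1:
  α = (-8 - (4)·0.000) / (5) = -1.600
  β = (-9 - (4)·-3.000) / (7) = 0.429
Iteration 2:
  α = (-8 - (4)·0.429) / (5) = -1.943
  β = (-9 - (4)·-1.600) / (7) = -0.371
Iteration 3:
  α = (-8 - (4)·-0.371) / (5) = -1.303
  β = (-9 - (4)·-1.943) / (7) = -0.175
Residual b − A·x = (-0.785, -2.563); ∞-norm = 2.563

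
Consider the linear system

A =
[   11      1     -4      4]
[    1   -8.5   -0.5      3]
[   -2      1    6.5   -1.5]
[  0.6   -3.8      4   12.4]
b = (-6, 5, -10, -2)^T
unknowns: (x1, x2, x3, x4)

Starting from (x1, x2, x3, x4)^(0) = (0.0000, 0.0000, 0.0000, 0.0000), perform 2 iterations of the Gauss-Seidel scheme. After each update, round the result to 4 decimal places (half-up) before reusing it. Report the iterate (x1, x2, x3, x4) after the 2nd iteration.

Iteration 1:
  x1 = (-6 - (1)·0.0000 - (-4)·0.0000 - (4)·0.0000) / (11) = -0.5455
  x2 = (5 - (1)·-0.5455 - (-0.5)·0.0000 - (3)·0.0000) / (-8.5) = -0.6524
  x3 = (-10 - (-2)·-0.5455 - (1)·-0.6524 - (-1.5)·0.0000) / (6.5) = -1.6059
  x4 = (-2 - (0.6)·-0.5455 - (-3.8)·-0.6524 - (4)·-1.6059) / (12.4) = 0.1832
Iteration 2:
  x1 = (-6 - (1)·-0.6524 - (-4)·-1.6059 - (4)·0.1832) / (11) = -1.1367
  x2 = (5 - (1)·-1.1367 - (-0.5)·-1.6059 - (3)·0.1832) / (-8.5) = -0.5628
  x3 = (-10 - (-2)·-1.1367 - (1)·-0.5628 - (-1.5)·0.1832) / (6.5) = -1.7594
  x4 = (-2 - (0.6)·-1.1367 - (-3.8)·-0.5628 - (4)·-1.7594) / (12.4) = 0.2888

(-1.1367, -0.5628, -1.7594, 0.2888)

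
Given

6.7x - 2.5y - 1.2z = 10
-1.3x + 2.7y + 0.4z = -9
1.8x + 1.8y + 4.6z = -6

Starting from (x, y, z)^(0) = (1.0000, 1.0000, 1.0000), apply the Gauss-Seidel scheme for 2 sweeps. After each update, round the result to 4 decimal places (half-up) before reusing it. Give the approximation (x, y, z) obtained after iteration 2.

Iteration 1:
  x = (10 - (-2.5)·1.0000 - (-1.2)·1.0000) / (6.7) = 2.0448
  y = (-9 - (-1.3)·2.0448 - (0.4)·1.0000) / (2.7) = -2.4969
  z = (-6 - (1.8)·2.0448 - (1.8)·-2.4969) / (4.6) = -1.1274
Iteration 2:
  x = (10 - (-2.5)·-2.4969 - (-1.2)·-1.1274) / (6.7) = 0.3589
  y = (-9 - (-1.3)·0.3589 - (0.4)·-1.1274) / (2.7) = -2.9935
  z = (-6 - (1.8)·0.3589 - (1.8)·-2.9935) / (4.6) = -0.2734

(0.3589, -2.9935, -0.2734)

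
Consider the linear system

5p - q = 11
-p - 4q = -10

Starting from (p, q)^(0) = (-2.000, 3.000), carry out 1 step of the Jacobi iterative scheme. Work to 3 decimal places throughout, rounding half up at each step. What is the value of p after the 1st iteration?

2.800

Iteration 1:
  p = (11 - (-1)·3.000) / (5) = 2.800
  q = (-10 - (-1)·-2.000) / (-4) = 3.000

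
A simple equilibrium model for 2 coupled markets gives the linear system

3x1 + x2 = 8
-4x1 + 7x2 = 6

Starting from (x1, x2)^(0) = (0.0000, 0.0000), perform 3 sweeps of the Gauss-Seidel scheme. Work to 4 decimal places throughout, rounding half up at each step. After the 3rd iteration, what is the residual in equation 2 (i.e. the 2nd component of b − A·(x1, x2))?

Iteration 1:
  x1 = (8 - (1)·0.0000) / (3) = 2.6667
  x2 = (6 - (-4)·2.6667) / (7) = 2.3810
Iteration 2:
  x1 = (8 - (1)·2.3810) / (3) = 1.8730
  x2 = (6 - (-4)·1.8730) / (7) = 1.9274
Iteration 3:
  x1 = (8 - (1)·1.9274) / (3) = 2.0242
  x2 = (6 - (-4)·2.0242) / (7) = 2.0138
Residual b − A·x = (-0.0864, 0.0002)

0.0002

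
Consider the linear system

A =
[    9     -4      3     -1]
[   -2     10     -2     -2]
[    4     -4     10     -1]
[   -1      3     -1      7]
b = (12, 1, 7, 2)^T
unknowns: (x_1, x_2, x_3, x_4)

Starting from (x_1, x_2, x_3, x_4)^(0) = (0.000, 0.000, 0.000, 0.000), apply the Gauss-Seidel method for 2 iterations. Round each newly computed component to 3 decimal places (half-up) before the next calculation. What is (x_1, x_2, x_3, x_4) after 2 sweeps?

(1.432, 0.522, 0.372, 0.320)

Iteration 1:
  x_1 = (12 - (-4)·0.000 - (3)·0.000 - (-1)·0.000) / (9) = 1.333
  x_2 = (1 - (-2)·1.333 - (-2)·0.000 - (-2)·0.000) / (10) = 0.367
  x_3 = (7 - (4)·1.333 - (-4)·0.367 - (-1)·0.000) / (10) = 0.314
  x_4 = (2 - (-1)·1.333 - (3)·0.367 - (-1)·0.314) / (7) = 0.364
Iteration 2:
  x_1 = (12 - (-4)·0.367 - (3)·0.314 - (-1)·0.364) / (9) = 1.432
  x_2 = (1 - (-2)·1.432 - (-2)·0.314 - (-2)·0.364) / (10) = 0.522
  x_3 = (7 - (4)·1.432 - (-4)·0.522 - (-1)·0.364) / (10) = 0.372
  x_4 = (2 - (-1)·1.432 - (3)·0.522 - (-1)·0.372) / (7) = 0.320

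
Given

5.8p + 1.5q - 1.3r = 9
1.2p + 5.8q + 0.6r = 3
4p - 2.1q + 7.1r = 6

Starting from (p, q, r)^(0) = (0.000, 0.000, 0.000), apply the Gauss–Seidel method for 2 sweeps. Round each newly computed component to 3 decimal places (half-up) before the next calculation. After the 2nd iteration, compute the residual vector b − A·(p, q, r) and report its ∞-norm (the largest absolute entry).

Iteration 1:
  p = (9 - (1.5)·0.000 - (-1.3)·0.000) / (5.8) = 1.552
  q = (3 - (1.2)·1.552 - (0.6)·0.000) / (5.8) = 0.196
  r = (6 - (4)·1.552 - (-2.1)·0.196) / (7.1) = 0.029
Iteration 2:
  p = (9 - (1.5)·0.196 - (-1.3)·0.029) / (5.8) = 1.508
  q = (3 - (1.2)·1.508 - (0.6)·0.029) / (5.8) = 0.202
  r = (6 - (4)·1.508 - (-2.1)·0.202) / (7.1) = 0.055
Residual b − A·x = (0.022, -0.014, 0.002); ∞-norm = 0.022

0.022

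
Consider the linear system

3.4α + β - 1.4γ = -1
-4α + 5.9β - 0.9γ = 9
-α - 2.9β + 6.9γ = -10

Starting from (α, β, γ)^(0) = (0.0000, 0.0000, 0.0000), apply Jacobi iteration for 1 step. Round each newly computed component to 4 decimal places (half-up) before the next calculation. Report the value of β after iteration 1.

1.5254

Iteration 1:
  α = (-1 - (1)·0.0000 - (-1.4)·0.0000) / (3.4) = -0.2941
  β = (9 - (-4)·0.0000 - (-0.9)·0.0000) / (5.9) = 1.5254
  γ = (-10 - (-1)·0.0000 - (-2.9)·0.0000) / (6.9) = -1.4493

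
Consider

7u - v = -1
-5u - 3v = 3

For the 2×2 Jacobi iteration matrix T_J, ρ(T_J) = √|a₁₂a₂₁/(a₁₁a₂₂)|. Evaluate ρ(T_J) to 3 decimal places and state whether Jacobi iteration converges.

a₁₂a₂₁/(a₁₁a₂₂) = (-1)·(-5) / ((7)·(-3)) = -0.238095
ρ = √|-0.238095| = √0.238095 = 0.488
ρ < 1, so Jacobi converges

0.488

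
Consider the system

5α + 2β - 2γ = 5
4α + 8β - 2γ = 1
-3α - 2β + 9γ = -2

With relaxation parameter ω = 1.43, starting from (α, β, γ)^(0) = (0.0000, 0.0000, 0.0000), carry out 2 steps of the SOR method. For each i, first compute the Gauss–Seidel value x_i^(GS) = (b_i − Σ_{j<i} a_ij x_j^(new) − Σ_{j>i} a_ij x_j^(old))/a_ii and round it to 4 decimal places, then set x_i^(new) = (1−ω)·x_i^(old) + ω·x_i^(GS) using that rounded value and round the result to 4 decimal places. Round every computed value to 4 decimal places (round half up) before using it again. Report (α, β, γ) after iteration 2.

(1.3525, -0.3912, 0.1614)

Iteration 1:
  α: GS value = (5 - (2)·0.0000 - (-2)·0.0000) / (5) = 1.0000;  α ← (1−ω)·0.0000 + ω·1.0000 = 1.4300
  β: GS value = (1 - (4)·1.4300 - (-2)·0.0000) / (8) = -0.5900;  β ← (1−ω)·0.0000 + ω·-0.5900 = -0.8437
  γ: GS value = (-2 - (-3)·1.4300 - (-2)·-0.8437) / (9) = 0.0670;  γ ← (1−ω)·0.0000 + ω·0.0670 = 0.0958
Iteration 2:
  α: GS value = (5 - (2)·-0.8437 - (-2)·0.0958) / (5) = 1.3758;  α ← (1−ω)·1.4300 + ω·1.3758 = 1.3525
  β: GS value = (1 - (4)·1.3525 - (-2)·0.0958) / (8) = -0.5273;  β ← (1−ω)·-0.8437 + ω·-0.5273 = -0.3912
  γ: GS value = (-2 - (-3)·1.3525 - (-2)·-0.3912) / (9) = 0.1417;  γ ← (1−ω)·0.0958 + ω·0.1417 = 0.1614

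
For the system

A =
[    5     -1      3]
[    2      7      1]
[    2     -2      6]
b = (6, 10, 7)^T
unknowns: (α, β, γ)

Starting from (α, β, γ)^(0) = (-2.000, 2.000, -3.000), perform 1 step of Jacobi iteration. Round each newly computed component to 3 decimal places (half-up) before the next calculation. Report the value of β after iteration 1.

2.429

Iteration 1:
  α = (6 - (-1)·2.000 - (3)·-3.000) / (5) = 3.400
  β = (10 - (2)·-2.000 - (1)·-3.000) / (7) = 2.429
  γ = (7 - (2)·-2.000 - (-2)·2.000) / (6) = 2.500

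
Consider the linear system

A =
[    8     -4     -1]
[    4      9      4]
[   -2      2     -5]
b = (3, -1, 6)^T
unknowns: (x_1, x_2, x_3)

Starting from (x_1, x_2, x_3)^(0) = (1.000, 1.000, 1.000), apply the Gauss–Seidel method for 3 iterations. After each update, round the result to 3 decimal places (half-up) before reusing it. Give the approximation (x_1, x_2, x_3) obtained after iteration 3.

Iteration 1:
  x_1 = (3 - (-4)·1.000 - (-1)·1.000) / (8) = 1.000
  x_2 = (-1 - (4)·1.000 - (4)·1.000) / (9) = -1.000
  x_3 = (6 - (-2)·1.000 - (2)·-1.000) / (-5) = -2.000
Iteration 2:
  x_1 = (3 - (-4)·-1.000 - (-1)·-2.000) / (8) = -0.375
  x_2 = (-1 - (4)·-0.375 - (4)·-2.000) / (9) = 0.944
  x_3 = (6 - (-2)·-0.375 - (2)·0.944) / (-5) = -0.672
Iteration 3:
  x_1 = (3 - (-4)·0.944 - (-1)·-0.672) / (8) = 0.763
  x_2 = (-1 - (4)·0.763 - (4)·-0.672) / (9) = -0.152
  x_3 = (6 - (-2)·0.763 - (2)·-0.152) / (-5) = -1.566

(0.763, -0.152, -1.566)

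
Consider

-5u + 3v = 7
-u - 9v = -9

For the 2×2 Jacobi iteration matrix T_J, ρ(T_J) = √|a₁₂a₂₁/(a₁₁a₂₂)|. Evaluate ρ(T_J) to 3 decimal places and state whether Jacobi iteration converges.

0.258

a₁₂a₂₁/(a₁₁a₂₂) = (3)·(-1) / ((-5)·(-9)) = -0.066667
ρ = √|-0.066667| = √0.066667 = 0.258
ρ < 1, so Jacobi converges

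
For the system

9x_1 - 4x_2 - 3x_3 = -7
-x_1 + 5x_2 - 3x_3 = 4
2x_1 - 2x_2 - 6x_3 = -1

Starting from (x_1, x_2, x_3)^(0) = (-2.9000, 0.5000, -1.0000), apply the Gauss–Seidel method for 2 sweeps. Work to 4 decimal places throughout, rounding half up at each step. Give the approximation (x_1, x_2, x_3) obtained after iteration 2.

Iteration 1:
  x_1 = (-7 - (-4)·0.5000 - (-3)·-1.0000) / (9) = -0.8889
  x_2 = (4 - (-1)·-0.8889 - (-3)·-1.0000) / (5) = 0.0222
  x_3 = (-1 - (2)·-0.8889 - (-2)·0.0222) / (-6) = -0.1370
Iteration 2:
  x_1 = (-7 - (-4)·0.0222 - (-3)·-0.1370) / (9) = -0.8136
  x_2 = (4 - (-1)·-0.8136 - (-3)·-0.1370) / (5) = 0.5551
  x_3 = (-1 - (2)·-0.8136 - (-2)·0.5551) / (-6) = -0.2896

(-0.8136, 0.5551, -0.2896)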